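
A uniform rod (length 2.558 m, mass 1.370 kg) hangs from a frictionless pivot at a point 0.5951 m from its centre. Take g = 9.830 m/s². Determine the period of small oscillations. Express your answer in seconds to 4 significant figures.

2.464 s

For a physical pendulum T = 2π√(I/(mgd)), with d = 0.59510 m from pivot to centre of mass.
I_cm = mL²/12 = 1.370 × 2.558²/12 = 0.74703 kg·m²; I = I_cm + md² = 0.74703 + 1.370 × 0.59510² = 1.2322 kg·m².
T = 2π√(1.2322/(1.370 × 9.830 × 0.59510)) = 2.464 s.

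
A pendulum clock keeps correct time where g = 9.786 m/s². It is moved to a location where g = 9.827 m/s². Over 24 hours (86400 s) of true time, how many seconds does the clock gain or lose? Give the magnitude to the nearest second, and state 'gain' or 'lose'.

The clock's period scales as T ∝ 1/√g, so T'/T = √(9.786/9.827) = 0.997912.
In 86400 s of true time the clock registers 86400/0.997912 = 86580.8 s, so it gains 181 s.

gain 181 s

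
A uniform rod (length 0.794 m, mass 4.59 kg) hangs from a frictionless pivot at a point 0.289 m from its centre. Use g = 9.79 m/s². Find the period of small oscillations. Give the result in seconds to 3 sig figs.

1.38 s

For a physical pendulum T = 2π√(I/(mgd)), with d = 0.2890 m from pivot to centre of mass.
I_cm = mL²/12 = 4.59 × 0.794²/12 = 0.2411 kg·m²; I = I_cm + md² = 0.2411 + 4.59 × 0.2890² = 0.6245 kg·m².
T = 2π√(0.6245/(4.59 × 9.79 × 0.2890)) = 1.38 s.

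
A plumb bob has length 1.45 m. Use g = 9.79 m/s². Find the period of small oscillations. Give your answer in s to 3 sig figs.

T = 2π√(L/g) = 2π√(1.45/9.79) = 2π × 0.3849 = 2.42 s.

2.42 s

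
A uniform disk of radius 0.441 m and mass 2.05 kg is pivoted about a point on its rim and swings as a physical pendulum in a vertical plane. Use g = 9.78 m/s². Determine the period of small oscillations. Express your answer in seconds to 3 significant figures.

1.63 s

I_cm = ½mr² = 0.1993 kg·m². The pivot is at distance d = 0.441 m from the centre of mass.
By the parallel-axis theorem, I = I_cm + md² = 0.1993 + 0.3987 = 0.5980 kg·m².
T = 2π√(I/(mgd)) = 2π√(0.5980/(2.05 × 9.78 × 0.441)) = 1.63 s.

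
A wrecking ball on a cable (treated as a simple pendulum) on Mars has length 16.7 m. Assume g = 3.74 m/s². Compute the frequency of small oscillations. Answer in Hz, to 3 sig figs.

T = 2π√(L/g) = 2π√(16.7/3.74) = 13.28 s, so f = 1/T = 0.0753 Hz.

0.0753 Hz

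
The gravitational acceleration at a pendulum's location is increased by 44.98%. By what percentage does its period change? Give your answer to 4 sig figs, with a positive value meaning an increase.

T ∝ 1/√g, so T'/T = 1/√(1.4498) = 0.83051.
Percentage change in T = (0.83051 − 1) × 100% = -16.95%.

-16.95%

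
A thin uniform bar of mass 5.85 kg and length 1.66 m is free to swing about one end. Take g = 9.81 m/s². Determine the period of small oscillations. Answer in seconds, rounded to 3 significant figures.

For a physical pendulum T = 2π√(I/(mgd)), with d = 0.8300 m from pivot to centre of mass.
I_cm = mL²/12 = 5.85 × 1.66²/12 = 1.343 kg·m²; I = I_cm + md² = 1.343 + 5.85 × 0.8300² = 5.373 kg·m².
T = 2π√(5.373/(5.85 × 9.81 × 0.8300)) = 2.11 s.

2.11 s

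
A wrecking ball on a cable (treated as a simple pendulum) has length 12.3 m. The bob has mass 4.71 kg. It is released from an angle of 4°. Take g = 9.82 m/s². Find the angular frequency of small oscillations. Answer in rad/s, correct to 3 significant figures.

0.894 rad/s

ω = √(g/L) = √(9.82/12.3) = 0.894 rad/s.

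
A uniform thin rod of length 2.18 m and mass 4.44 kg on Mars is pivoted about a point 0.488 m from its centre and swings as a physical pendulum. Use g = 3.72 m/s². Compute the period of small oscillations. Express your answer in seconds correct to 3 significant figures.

For a physical pendulum T = 2π√(I/(mgd)), with d = 0.4880 m from pivot to centre of mass.
I_cm = mL²/12 = 4.44 × 2.18²/12 = 1.758 kg·m²; I = I_cm + md² = 1.758 + 4.44 × 0.4880² = 2.816 kg·m².
T = 2π√(2.816/(4.44 × 3.72 × 0.4880)) = 3.71 s.

3.71 s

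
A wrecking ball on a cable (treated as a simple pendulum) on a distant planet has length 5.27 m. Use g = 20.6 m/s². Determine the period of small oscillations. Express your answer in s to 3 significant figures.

3.18 s

T = 2π√(L/g) = 2π√(5.27/20.6) = 2π × 0.5058 = 3.18 s.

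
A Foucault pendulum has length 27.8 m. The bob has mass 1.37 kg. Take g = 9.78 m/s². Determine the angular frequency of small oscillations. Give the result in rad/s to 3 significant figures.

0.593 rad/s

ω = √(g/L) = √(9.78/27.8) = 0.593 rad/s.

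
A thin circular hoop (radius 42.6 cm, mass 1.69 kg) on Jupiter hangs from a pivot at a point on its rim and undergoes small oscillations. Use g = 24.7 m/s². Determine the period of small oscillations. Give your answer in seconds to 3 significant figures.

I_cm = mr² = 0.3067 kg·m². The pivot is at distance d = 0.426 m from the centre of mass.
By the parallel-axis theorem, I = I_cm + md² = 0.3067 + 0.3067 = 0.6134 kg·m².
T = 2π√(I/(mgd)) = 2π√(0.6134/(1.69 × 24.7 × 0.426)) = 1.17 s.

1.17 s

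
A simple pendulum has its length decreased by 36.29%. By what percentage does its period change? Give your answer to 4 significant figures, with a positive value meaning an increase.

-20.18%

T ∝ √L, so T'/T = √(0.63710) = 0.79819.
Percentage change in T = (0.79819 − 1) × 100% = -20.18%.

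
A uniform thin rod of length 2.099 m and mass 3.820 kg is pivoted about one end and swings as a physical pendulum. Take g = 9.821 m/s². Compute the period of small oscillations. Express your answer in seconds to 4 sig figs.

2.372 s

For a physical pendulum T = 2π√(I/(mgd)), with d = 1.0495 m from pivot to centre of mass.
I_cm = mL²/12 = 3.820 × 2.099²/12 = 1.4025 kg·m²; I = I_cm + md² = 1.4025 + 3.820 × 1.0495² = 5.6101 kg·m².
T = 2π√(5.6101/(3.820 × 9.821 × 1.0495)) = 2.372 s.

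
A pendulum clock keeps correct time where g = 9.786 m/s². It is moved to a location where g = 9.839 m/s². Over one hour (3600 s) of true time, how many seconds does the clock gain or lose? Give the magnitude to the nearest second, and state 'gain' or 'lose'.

gain 10 s

The clock's period scales as T ∝ 1/√g, so T'/T = √(9.786/9.839) = 0.997303.
In 3600 s of true time the clock registers 3600/0.997303 = 3609.7 s, so it gains 10 s.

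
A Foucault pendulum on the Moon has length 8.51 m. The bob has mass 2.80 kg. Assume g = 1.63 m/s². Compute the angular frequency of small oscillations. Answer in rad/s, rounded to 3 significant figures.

ω = √(g/L) = √(1.63/8.51) = 0.438 rad/s.

0.438 rad/s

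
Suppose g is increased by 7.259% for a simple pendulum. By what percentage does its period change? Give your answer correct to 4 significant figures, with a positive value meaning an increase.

T ∝ 1/√g, so T'/T = 1/√(1.0726) = 0.96557.
Percentage change in T = (0.96557 − 1) × 100% = -3.443%.

-3.443%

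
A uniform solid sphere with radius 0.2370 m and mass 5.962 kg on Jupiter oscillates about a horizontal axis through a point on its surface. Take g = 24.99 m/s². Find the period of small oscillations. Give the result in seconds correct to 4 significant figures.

0.7240 s

I_cm = (2/5)mr² = 0.13395 kg·m². The pivot is at distance d = 0.2370 m from the centre of mass.
By the parallel-axis theorem, I = I_cm + md² = 0.13395 + 0.33488 = 0.46883 kg·m².
T = 2π√(I/(mgd)) = 2π√(0.46883/(5.962 × 24.99 × 0.2370)) = 0.7240 s.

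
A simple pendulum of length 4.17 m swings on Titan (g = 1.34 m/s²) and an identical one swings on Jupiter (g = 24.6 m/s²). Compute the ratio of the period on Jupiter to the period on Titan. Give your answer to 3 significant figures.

T ∝ 1/√g, so T₂/T₁ = √(g₁/g₂) = √(1.34/24.6) = 0.233.

0.233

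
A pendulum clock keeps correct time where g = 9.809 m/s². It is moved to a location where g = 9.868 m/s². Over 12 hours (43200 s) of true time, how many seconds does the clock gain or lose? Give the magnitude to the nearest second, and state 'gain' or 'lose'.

gain 130 s

The clock's period scales as T ∝ 1/√g, so T'/T = √(9.809/9.868) = 0.997006.
In 43200 s of true time the clock registers 43200/0.997006 = 43329.7 s, so it gains 130 s.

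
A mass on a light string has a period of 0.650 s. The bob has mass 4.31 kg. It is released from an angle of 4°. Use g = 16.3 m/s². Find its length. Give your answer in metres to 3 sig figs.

0.174 m

From T = 2π√(L/g), L = gT²/(4π²) = 16.3 × 0.6500²/(4π²) = 0.174 m.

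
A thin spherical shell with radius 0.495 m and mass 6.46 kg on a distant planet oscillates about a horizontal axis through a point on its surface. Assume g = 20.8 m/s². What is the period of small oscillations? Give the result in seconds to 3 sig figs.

I_cm = (2/3)mr² = 1.055 kg·m². The pivot is at distance d = 0.495 m from the centre of mass.
By the parallel-axis theorem, I = I_cm + md² = 1.055 + 1.583 = 2.638 kg·m².
T = 2π√(I/(mgd)) = 2π√(2.638/(6.46 × 20.8 × 0.495)) = 1.25 s.

1.25 s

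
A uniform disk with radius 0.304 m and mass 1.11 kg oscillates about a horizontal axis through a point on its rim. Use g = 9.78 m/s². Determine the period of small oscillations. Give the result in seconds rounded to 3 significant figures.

1.36 s

I_cm = ½mr² = 0.05129 kg·m². The pivot is at distance d = 0.304 m from the centre of mass.
By the parallel-axis theorem, I = I_cm + md² = 0.05129 + 0.1026 = 0.1539 kg·m².
T = 2π√(I/(mgd)) = 2π√(0.1539/(1.11 × 9.78 × 0.304)) = 1.36 s.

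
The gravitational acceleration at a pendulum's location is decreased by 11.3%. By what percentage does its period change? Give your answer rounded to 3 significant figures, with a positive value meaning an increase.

6.18%

T ∝ 1/√g, so T'/T = 1/√(0.8870) = 1.062.
Percentage change in T = (1.062 − 1) × 100% = 6.18%.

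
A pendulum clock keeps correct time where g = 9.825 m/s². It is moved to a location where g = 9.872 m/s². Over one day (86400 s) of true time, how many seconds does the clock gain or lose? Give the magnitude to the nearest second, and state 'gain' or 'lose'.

The clock's period scales as T ∝ 1/√g, so T'/T = √(9.825/9.872) = 0.997617.
In 86400 s of true time the clock registers 86400/0.997617 = 86606.4 s, so it gains 206 s.

gain 206 s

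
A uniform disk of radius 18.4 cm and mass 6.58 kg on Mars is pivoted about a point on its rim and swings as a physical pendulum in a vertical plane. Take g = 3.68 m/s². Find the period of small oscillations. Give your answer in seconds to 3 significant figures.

I_cm = ½mr² = 0.1114 kg·m². The pivot is at distance d = 0.184 m from the centre of mass.
By the parallel-axis theorem, I = I_cm + md² = 0.1114 + 0.2228 = 0.3342 kg·m².
T = 2π√(I/(mgd)) = 2π√(0.3342/(6.58 × 3.68 × 0.184)) = 1.72 s.

1.72 s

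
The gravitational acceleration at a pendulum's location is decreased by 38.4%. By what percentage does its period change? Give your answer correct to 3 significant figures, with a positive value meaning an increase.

27.4%

T ∝ 1/√g, so T'/T = 1/√(0.6160) = 1.274.
Percentage change in T = (1.274 − 1) × 100% = 27.4%.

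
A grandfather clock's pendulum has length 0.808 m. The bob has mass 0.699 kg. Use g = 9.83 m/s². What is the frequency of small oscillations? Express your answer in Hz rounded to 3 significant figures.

T = 2π√(L/g) = 2π√(0.808/9.83) = 1.801 s, so f = 1/T = 0.555 Hz.

0.555 Hz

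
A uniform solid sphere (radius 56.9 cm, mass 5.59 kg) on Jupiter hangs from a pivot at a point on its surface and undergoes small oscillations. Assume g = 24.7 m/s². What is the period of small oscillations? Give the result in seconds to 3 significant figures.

1.13 s

I_cm = (2/5)mr² = 0.7239 kg·m². The pivot is at distance d = 0.569 m from the centre of mass.
By the parallel-axis theorem, I = I_cm + md² = 0.7239 + 1.810 = 2.534 kg·m².
T = 2π√(I/(mgd)) = 2π√(2.534/(5.59 × 24.7 × 0.569)) = 1.13 s.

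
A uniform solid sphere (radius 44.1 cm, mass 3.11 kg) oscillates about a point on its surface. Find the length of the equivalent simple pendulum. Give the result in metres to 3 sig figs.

The equivalent simple-pendulum length is L_eq = I/(md), where I is about the pivot and d = 0.4410 m.
I_cm = (2/5)mR² = 0.2419 kg·m², so I = I_cm + md² = 0.2419 + 0.6048 = 0.8468 kg·m².
L_eq = 0.8468/(3.11 × 0.4410) = 0.617 m.

0.617 m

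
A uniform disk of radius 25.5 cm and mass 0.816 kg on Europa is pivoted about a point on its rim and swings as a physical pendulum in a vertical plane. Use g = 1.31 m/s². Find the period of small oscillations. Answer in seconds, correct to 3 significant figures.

I_cm = ½mr² = 0.02653 kg·m². The pivot is at distance d = 0.255 m from the centre of mass.
By the parallel-axis theorem, I = I_cm + md² = 0.02653 + 0.05306 = 0.07959 kg·m².
T = 2π√(I/(mgd)) = 2π√(0.07959/(0.816 × 1.31 × 0.255)) = 3.40 s.

3.40 s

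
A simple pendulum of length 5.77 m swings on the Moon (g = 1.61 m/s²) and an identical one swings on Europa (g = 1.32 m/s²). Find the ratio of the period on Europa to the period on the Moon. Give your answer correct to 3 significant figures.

T ∝ 1/√g, so T₂/T₁ = √(g₁/g₂) = √(1.61/1.32) = 1.10.

1.10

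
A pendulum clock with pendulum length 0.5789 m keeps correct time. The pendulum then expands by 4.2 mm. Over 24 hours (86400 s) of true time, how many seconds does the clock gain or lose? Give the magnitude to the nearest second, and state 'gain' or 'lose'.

T ∝ √L, so T'/T = √(0.58310/0.5789) = 1.00362.
In 86400 s of true time the clock registers 86400/1.00362 = 86088.3 s, so it loses 312 s.

lose 312 s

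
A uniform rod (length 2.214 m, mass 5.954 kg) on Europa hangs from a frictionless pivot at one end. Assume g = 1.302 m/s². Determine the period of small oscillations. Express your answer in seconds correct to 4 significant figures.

For a physical pendulum T = 2π√(I/(mgd)), with d = 1.1070 m from pivot to centre of mass.
I_cm = mL²/12 = 5.954 × 2.214²/12 = 2.4321 kg·m²; I = I_cm + md² = 2.4321 + 5.954 × 1.1070² = 9.7284 kg·m².
T = 2π√(9.7284/(5.954 × 1.302 × 1.1070)) = 6.690 s.

6.690 s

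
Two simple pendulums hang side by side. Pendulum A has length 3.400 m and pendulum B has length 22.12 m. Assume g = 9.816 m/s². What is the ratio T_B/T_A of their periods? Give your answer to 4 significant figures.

T ∝ √L, so T_B/T_A = √(L_B/L_A) = √(22.12/3.400) = 2.551.

2.551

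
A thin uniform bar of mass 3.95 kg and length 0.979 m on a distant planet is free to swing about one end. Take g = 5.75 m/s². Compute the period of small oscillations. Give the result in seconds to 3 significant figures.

2.12 s

For a physical pendulum T = 2π√(I/(mgd)), with d = 0.4895 m from pivot to centre of mass.
I_cm = mL²/12 = 3.95 × 0.979²/12 = 0.3155 kg·m²; I = I_cm + md² = 0.3155 + 3.95 × 0.4895² = 1.262 kg·m².
T = 2π√(1.262/(3.95 × 5.75 × 0.4895)) = 2.12 s.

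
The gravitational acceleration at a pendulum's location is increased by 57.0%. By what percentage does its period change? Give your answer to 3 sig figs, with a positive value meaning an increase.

T ∝ 1/√g, so T'/T = 1/√(1.570) = 0.7981.
Percentage change in T = (0.7981 − 1) × 100% = -20.2%.

-20.2%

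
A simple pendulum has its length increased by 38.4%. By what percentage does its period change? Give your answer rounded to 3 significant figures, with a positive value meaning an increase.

T ∝ √L, so T'/T = √(1.384) = 1.176.
Percentage change in T = (1.176 − 1) × 100% = 17.6%.

17.6%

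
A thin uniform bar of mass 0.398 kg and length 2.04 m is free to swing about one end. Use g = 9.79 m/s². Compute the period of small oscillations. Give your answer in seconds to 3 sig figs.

For a physical pendulum T = 2π√(I/(mgd)), with d = 1.020 m from pivot to centre of mass.
I_cm = mL²/12 = 0.398 × 2.04²/12 = 0.1380 kg·m²; I = I_cm + md² = 0.1380 + 0.398 × 1.020² = 0.5521 kg·m².
T = 2π√(0.5521/(0.398 × 9.79 × 1.020)) = 2.34 s.

2.34 s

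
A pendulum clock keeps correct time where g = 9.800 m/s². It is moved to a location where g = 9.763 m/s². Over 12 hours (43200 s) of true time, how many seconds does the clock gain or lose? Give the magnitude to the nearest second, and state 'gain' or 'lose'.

The clock's period scales as T ∝ 1/√g, so T'/T = √(9.800/9.763) = 1.00189.
In 43200 s of true time the clock registers 43200/1.00189 = 43118.4 s, so it loses 82 s.

lose 82 s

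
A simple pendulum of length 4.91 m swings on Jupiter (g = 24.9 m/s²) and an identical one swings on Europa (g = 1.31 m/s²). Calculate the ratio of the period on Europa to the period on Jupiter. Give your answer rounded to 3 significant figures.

4.36

T ∝ 1/√g, so T₂/T₁ = √(g₁/g₂) = √(24.9/1.31) = 4.36.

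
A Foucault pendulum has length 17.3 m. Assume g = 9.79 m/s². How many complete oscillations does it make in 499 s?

59

T = 2π√(L/g) = 2π√(17.3/9.79) = 8.352 s.
Number of complete oscillations = ⌊499/8.352⌋ = ⌊59.74⌋ = 59.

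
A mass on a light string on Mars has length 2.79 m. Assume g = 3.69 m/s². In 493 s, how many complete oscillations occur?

T = 2π√(L/g) = 2π√(2.79/3.69) = 5.463 s.
Number of complete oscillations = ⌊493/5.463⌋ = ⌊90.24⌋ = 90.

90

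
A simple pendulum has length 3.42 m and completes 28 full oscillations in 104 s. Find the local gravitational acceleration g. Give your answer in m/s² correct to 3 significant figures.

9.79 m/s²

T = 104/28 = 3.714 s.
From T = 2π√(L/g), g = 4π²L/T² = 4π² × 3.42/3.714² = 9.79 m/s².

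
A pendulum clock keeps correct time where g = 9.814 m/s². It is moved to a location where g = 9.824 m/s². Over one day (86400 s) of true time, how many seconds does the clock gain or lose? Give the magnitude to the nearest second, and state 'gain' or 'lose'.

gain 44 s

The clock's period scales as T ∝ 1/√g, so T'/T = √(9.814/9.824) = 0.999491.
In 86400 s of true time the clock registers 86400/0.999491 = 86444.0 s, so it gains 44 s.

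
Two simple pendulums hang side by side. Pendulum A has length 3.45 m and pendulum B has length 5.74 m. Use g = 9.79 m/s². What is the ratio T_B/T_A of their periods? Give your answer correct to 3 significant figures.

1.29

T ∝ √L, so T_B/T_A = √(L_B/L_A) = √(5.74/3.45) = 1.29.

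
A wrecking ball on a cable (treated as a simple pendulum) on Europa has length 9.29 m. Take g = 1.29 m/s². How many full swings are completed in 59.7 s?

T = 2π√(L/g) = 2π√(9.29/1.29) = 16.86 s.
Number of complete oscillations = ⌊59.7/16.86⌋ = ⌊3.541⌋ = 3.

3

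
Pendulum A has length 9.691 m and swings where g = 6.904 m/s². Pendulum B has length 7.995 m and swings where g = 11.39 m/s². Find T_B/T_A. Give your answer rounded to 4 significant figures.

T = 2π√(L/g), so T_B/T_A = √((L_B/g_B)/(L_A/g_A)) = √((7.995/11.39)/(9.691/6.904)) = 0.7072.

0.7072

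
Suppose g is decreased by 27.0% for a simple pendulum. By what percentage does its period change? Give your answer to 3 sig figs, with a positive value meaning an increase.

T ∝ 1/√g, so T'/T = 1/√(0.7300) = 1.170.
Percentage change in T = (1.170 − 1) × 100% = 17.0%.

17.0%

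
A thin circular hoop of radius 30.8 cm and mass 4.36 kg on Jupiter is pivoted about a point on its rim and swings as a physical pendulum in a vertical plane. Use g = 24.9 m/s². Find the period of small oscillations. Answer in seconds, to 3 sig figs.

0.988 s

I_cm = mr² = 0.4136 kg·m². The pivot is at distance d = 0.308 m from the centre of mass.
By the parallel-axis theorem, I = I_cm + md² = 0.4136 + 0.4136 = 0.8272 kg·m².
T = 2π√(I/(mgd)) = 2π√(0.8272/(4.36 × 24.9 × 0.308)) = 0.988 s.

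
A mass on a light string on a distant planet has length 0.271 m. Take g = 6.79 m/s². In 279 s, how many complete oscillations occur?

222

T = 2π√(L/g) = 2π√(0.271/6.79) = 1.255 s.
Number of complete oscillations = ⌊279/1.255⌋ = ⌊222.3⌋ = 222.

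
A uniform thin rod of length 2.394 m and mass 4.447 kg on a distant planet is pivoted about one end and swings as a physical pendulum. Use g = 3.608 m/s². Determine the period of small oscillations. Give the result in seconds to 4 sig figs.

4.179 s

For a physical pendulum T = 2π√(I/(mgd)), with d = 1.1970 m from pivot to centre of mass.
I_cm = mL²/12 = 4.447 × 2.394²/12 = 2.1239 kg·m²; I = I_cm + md² = 2.1239 + 4.447 × 1.1970² = 8.4956 kg·m².
T = 2π√(8.4956/(4.447 × 3.608 × 1.1970)) = 4.179 s.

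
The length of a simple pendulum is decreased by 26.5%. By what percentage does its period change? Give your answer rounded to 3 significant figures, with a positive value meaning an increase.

-14.3%

T ∝ √L, so T'/T = √(0.7350) = 0.8573.
Percentage change in T = (0.8573 − 1) × 100% = -14.3%.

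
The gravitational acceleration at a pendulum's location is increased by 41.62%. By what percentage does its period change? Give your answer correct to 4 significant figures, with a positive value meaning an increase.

-15.97%

T ∝ 1/√g, so T'/T = 1/√(1.4162) = 0.84031.
Percentage change in T = (0.84031 − 1) × 100% = -15.97%.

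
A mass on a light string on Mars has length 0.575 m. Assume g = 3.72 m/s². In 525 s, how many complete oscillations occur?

T = 2π√(L/g) = 2π√(0.575/3.72) = 2.470 s.
Number of complete oscillations = ⌊525/2.470⌋ = ⌊212.5⌋ = 212.

212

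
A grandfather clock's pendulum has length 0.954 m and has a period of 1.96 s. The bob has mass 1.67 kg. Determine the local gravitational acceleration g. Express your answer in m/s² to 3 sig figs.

From T = 2π√(L/g), g = 4π²L/T² = 4π² × 0.954/1.960² = 9.80 m/s².

9.80 m/s²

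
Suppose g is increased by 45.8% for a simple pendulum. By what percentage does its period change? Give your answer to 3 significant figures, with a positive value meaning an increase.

T ∝ 1/√g, so T'/T = 1/√(1.458) = 0.8282.
Percentage change in T = (0.8282 − 1) × 100% = -17.2%.

-17.2%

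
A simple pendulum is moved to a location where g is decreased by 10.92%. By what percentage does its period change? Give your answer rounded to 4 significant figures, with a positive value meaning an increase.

T ∝ 1/√g, so T'/T = 1/√(0.89080) = 1.0595.
Percentage change in T = (1.0595 − 1) × 100% = 5.952%.

5.952%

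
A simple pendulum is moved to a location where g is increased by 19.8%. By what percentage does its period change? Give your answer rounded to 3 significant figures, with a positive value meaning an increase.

-8.64%

T ∝ 1/√g, so T'/T = 1/√(1.198) = 0.9136.
Percentage change in T = (0.9136 − 1) × 100% = -8.64%.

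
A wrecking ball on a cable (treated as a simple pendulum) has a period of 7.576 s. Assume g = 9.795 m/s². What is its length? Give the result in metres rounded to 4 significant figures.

From T = 2π√(L/g), L = gT²/(4π²) = 9.795 × 7.5760²/(4π²) = 14.24 m.

14.24 m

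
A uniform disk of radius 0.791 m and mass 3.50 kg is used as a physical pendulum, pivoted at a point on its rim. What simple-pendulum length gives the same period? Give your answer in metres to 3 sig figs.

The equivalent simple-pendulum length is L_eq = I/(md), where I is about the pivot and d = 0.7910 m.
I_cm = ½mR² = 1.095 kg·m², so I = I_cm + md² = 1.095 + 2.190 = 3.285 kg·m².
L_eq = 3.285/(3.50 × 0.7910) = 1.19 m.

1.19 m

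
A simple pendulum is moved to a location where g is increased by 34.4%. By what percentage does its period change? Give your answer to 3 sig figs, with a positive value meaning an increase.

-13.7%

T ∝ 1/√g, so T'/T = 1/√(1.344) = 0.8626.
Percentage change in T = (0.8626 − 1) × 100% = -13.7%.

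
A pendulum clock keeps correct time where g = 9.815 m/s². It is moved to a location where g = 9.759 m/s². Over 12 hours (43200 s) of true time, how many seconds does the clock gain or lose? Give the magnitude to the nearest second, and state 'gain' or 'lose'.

lose 123 s

The clock's period scales as T ∝ 1/√g, so T'/T = √(9.815/9.759) = 1.00287.
In 43200 s of true time the clock registers 43200/1.00287 = 43076.6 s, so it loses 123 s.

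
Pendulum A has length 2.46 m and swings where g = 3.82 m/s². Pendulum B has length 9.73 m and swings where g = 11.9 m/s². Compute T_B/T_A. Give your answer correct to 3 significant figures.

T = 2π√(L/g), so T_B/T_A = √((L_B/g_B)/(L_A/g_A)) = √((9.73/11.9)/(2.46/3.82)) = 1.13.

1.13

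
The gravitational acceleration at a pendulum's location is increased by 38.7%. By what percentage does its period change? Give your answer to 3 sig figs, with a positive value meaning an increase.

-15.1%

T ∝ 1/√g, so T'/T = 1/√(1.387) = 0.8491.
Percentage change in T = (0.8491 − 1) × 100% = -15.1%.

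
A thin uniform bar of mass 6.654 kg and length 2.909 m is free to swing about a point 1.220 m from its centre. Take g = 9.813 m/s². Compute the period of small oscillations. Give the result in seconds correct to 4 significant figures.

For a physical pendulum T = 2π√(I/(mgd)), with d = 1.2200 m from pivot to centre of mass.
I_cm = mL²/12 = 6.654 × 2.909²/12 = 4.6923 kg·m²; I = I_cm + md² = 4.6923 + 6.654 × 1.2200² = 14.596 kg·m².
T = 2π√(14.596/(6.654 × 9.813 × 1.2200)) = 2.690 s.

2.690 s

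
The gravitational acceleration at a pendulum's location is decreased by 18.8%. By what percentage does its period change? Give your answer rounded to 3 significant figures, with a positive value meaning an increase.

11.0%

T ∝ 1/√g, so T'/T = 1/√(0.8120) = 1.110.
Percentage change in T = (1.110 − 1) × 100% = 11.0%.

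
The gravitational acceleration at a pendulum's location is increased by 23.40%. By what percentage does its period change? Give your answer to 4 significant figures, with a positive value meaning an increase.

-9.979%

T ∝ 1/√g, so T'/T = 1/√(1.2340) = 0.90021.
Percentage change in T = (0.90021 − 1) × 100% = -9.979%.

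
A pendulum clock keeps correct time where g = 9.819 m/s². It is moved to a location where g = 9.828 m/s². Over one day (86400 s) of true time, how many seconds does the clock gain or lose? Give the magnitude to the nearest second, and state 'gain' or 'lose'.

The clock's period scales as T ∝ 1/√g, so T'/T = √(9.819/9.828) = 0.999542.
In 86400 s of true time the clock registers 86400/0.999542 = 86439.6 s, so it gains 40 s.

gain 40 s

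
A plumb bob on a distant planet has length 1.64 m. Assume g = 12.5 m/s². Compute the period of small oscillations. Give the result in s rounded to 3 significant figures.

2.28 s

T = 2π√(L/g) = 2π√(1.64/12.5) = 2π × 0.3622 = 2.28 s.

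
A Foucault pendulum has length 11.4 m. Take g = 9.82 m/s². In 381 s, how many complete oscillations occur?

56

T = 2π√(L/g) = 2π√(11.4/9.82) = 6.770 s.
Number of complete oscillations = ⌊381/6.770⌋ = ⌊56.28⌋ = 56.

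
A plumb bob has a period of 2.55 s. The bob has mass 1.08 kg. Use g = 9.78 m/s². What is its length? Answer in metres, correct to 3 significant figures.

From T = 2π√(L/g), L = gT²/(4π²) = 9.78 × 2.550²/(4π²) = 1.61 m.

1.61 m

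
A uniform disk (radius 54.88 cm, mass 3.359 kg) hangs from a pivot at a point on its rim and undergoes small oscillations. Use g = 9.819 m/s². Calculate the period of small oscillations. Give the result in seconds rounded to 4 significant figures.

I_cm = ½mr² = 0.50583 kg·m². The pivot is at distance d = 0.5488 m from the centre of mass.
By the parallel-axis theorem, I = I_cm + md² = 0.50583 + 1.0117 = 1.5175 kg·m².
T = 2π√(I/(mgd)) = 2π√(1.5175/(3.359 × 9.819 × 0.5488)) = 1.819 s.

1.819 s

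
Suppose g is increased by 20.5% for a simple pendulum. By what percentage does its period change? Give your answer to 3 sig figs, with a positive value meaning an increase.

-8.90%

T ∝ 1/√g, so T'/T = 1/√(1.205) = 0.9110.
Percentage change in T = (0.9110 − 1) × 100% = -8.90%.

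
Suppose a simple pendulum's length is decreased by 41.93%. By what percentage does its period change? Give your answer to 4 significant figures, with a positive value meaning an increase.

T ∝ √L, so T'/T = √(0.58070) = 0.76204.
Percentage change in T = (0.76204 − 1) × 100% = -23.80%.

-23.80%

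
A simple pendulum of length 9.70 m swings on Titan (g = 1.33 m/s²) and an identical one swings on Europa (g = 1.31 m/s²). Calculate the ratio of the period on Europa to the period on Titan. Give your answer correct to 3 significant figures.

1.01

T ∝ 1/√g, so T₂/T₁ = √(g₁/g₂) = √(1.33/1.31) = 1.01.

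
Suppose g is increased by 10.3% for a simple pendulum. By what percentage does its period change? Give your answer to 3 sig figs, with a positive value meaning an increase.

-4.78%

T ∝ 1/√g, so T'/T = 1/√(1.103) = 0.9522.
Percentage change in T = (0.9522 − 1) × 100% = -4.78%.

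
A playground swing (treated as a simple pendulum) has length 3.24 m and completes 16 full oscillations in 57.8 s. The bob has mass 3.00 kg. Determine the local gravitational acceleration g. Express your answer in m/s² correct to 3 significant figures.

T = 57.8/16 = 3.612 s.
From T = 2π√(L/g), g = 4π²L/T² = 4π² × 3.24/3.612² = 9.80 m/s².

9.80 m/s²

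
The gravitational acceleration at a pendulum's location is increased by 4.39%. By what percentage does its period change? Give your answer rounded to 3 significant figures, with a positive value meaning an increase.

T ∝ 1/√g, so T'/T = 1/√(1.044) = 0.9787.
Percentage change in T = (0.9787 − 1) × 100% = -2.13%.

-2.13%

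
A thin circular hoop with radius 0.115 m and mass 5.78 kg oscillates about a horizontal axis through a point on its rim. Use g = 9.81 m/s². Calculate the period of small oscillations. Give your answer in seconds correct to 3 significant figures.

I_cm = mr² = 0.07644 kg·m². The pivot is at distance d = 0.115 m from the centre of mass.
By the parallel-axis theorem, I = I_cm + md² = 0.07644 + 0.07644 = 0.1529 kg·m².
T = 2π√(I/(mgd)) = 2π√(0.1529/(5.78 × 9.81 × 0.115)) = 0.962 s.

0.962 s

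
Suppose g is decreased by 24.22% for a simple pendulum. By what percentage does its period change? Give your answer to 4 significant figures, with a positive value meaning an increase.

14.87%

T ∝ 1/√g, so T'/T = 1/√(0.75780) = 1.1487.
Percentage change in T = (1.1487 − 1) × 100% = 14.87%.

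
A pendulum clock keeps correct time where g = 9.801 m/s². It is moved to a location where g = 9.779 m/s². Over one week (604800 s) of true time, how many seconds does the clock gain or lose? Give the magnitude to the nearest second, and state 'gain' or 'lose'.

The clock's period scales as T ∝ 1/√g, so T'/T = √(9.801/9.779) = 1.00112.
In 604800 s of true time the clock registers 604800/1.00112 = 604120.8 s, so it loses 679 s.

lose 679 s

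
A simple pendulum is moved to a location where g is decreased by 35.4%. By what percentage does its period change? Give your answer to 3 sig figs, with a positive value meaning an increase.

T ∝ 1/√g, so T'/T = 1/√(0.6460) = 1.244.
Percentage change in T = (1.244 − 1) × 100% = 24.4%.

24.4%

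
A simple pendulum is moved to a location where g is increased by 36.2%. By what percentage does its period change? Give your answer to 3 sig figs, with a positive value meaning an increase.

-14.3%

T ∝ 1/√g, so T'/T = 1/√(1.362) = 0.8569.
Percentage change in T = (0.8569 − 1) × 100% = -14.3%.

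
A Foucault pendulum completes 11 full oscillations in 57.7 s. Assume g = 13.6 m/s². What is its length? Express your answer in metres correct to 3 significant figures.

9.48 m

T = 57.7/11 = 5.245 s.
From T = 2π√(L/g), L = gT²/(4π²) = 13.6 × 5.245²/(4π²) = 9.48 m.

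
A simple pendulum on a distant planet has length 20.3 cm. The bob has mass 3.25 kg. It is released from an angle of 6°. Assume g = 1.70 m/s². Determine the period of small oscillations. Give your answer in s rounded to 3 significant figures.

2.17 s

T = 2π√(L/g) = 2π√(0.203/1.70) = 2π × 0.3456 = 2.17 s.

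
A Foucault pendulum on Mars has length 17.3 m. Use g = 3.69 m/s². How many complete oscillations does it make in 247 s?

T = 2π√(L/g) = 2π√(17.3/3.69) = 13.60 s.
Number of complete oscillations = ⌊247/13.60⌋ = ⌊18.16⌋ = 18.

18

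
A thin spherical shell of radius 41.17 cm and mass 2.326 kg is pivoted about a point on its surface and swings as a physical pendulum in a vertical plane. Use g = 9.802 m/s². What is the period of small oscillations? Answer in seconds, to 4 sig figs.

I_cm = (2/3)mr² = 0.26283 kg·m². The pivot is at distance d = 0.4117 m from the centre of mass.
By the parallel-axis theorem, I = I_cm + md² = 0.26283 + 0.39425 = 0.65708 kg·m².
T = 2π√(I/(mgd)) = 2π√(0.65708/(2.326 × 9.802 × 0.4117)) = 1.662 s.

1.662 s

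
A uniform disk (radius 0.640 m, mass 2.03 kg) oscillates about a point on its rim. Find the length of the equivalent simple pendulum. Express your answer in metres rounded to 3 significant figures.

The equivalent simple-pendulum length is L_eq = I/(md), where I is about the pivot and d = 0.6400 m.
I_cm = ½mR² = 0.4157 kg·m², so I = I_cm + md² = 0.4157 + 0.8315 = 1.247 kg·m².
L_eq = 1.247/(2.03 × 0.6400) = 0.960 m.

0.960 m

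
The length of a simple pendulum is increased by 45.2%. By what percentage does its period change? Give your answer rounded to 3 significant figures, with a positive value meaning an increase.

20.5%

T ∝ √L, so T'/T = √(1.452) = 1.205.
Percentage change in T = (1.205 − 1) × 100% = 20.5%.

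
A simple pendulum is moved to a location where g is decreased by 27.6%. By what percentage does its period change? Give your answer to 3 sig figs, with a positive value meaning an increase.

T ∝ 1/√g, so T'/T = 1/√(0.7240) = 1.175.
Percentage change in T = (1.175 − 1) × 100% = 17.5%.

17.5%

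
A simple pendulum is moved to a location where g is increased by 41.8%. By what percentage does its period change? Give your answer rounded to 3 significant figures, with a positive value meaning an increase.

-16.0%

T ∝ 1/√g, so T'/T = 1/√(1.418) = 0.8398.
Percentage change in T = (0.8398 − 1) × 100% = -16.0%.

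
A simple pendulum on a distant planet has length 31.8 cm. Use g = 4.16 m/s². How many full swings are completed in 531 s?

T = 2π√(L/g) = 2π√(0.318/4.16) = 1.737 s.
Number of complete oscillations = ⌊531/1.737⌋ = ⌊305.7⌋ = 305.

305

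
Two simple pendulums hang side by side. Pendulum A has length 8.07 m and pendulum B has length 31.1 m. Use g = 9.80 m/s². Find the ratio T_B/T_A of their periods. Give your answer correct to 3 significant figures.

1.96

T ∝ √L, so T_B/T_A = √(L_B/L_A) = √(31.1/8.07) = 1.96.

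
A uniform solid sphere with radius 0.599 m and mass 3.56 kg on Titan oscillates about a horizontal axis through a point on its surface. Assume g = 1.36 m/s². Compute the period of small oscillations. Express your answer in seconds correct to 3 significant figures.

I_cm = (2/5)mr² = 0.5109 kg·m². The pivot is at distance d = 0.599 m from the centre of mass.
By the parallel-axis theorem, I = I_cm + md² = 0.5109 + 1.277 = 1.788 kg·m².
T = 2π√(I/(mgd)) = 2π√(1.788/(3.56 × 1.36 × 0.599)) = 4.93 s.

4.93 s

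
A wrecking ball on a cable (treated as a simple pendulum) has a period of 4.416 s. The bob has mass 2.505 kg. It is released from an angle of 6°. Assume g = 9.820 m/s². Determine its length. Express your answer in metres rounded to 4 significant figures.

From T = 2π√(L/g), L = gT²/(4π²) = 9.820 × 4.4160²/(4π²) = 4.851 m.

4.851 m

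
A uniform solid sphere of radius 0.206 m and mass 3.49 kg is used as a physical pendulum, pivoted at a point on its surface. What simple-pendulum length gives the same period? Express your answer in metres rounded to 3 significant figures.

0.288 m

The equivalent simple-pendulum length is L_eq = I/(md), where I is about the pivot and d = 0.2060 m.
I_cm = (2/5)mR² = 0.05924 kg·m², so I = I_cm + md² = 0.05924 + 0.1481 = 0.2073 kg·m².
L_eq = 0.2073/(3.49 × 0.2060) = 0.288 m.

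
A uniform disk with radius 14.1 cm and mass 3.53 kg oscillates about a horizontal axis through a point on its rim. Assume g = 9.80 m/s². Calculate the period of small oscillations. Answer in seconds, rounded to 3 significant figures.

0.923 s

I_cm = ½mr² = 0.03509 kg·m². The pivot is at distance d = 0.141 m from the centre of mass.
By the parallel-axis theorem, I = I_cm + md² = 0.03509 + 0.07018 = 0.1053 kg·m².
T = 2π√(I/(mgd)) = 2π√(0.1053/(3.53 × 9.80 × 0.141)) = 0.923 s.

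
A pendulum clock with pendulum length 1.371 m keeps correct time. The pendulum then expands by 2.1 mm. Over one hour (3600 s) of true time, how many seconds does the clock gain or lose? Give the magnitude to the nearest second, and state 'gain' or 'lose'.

lose 3 s

T ∝ √L, so T'/T = √(1.37310/1.371) = 1.00077.
In 3600 s of true time the clock registers 3600/1.00077 = 3597.2 s, so it loses 3 s.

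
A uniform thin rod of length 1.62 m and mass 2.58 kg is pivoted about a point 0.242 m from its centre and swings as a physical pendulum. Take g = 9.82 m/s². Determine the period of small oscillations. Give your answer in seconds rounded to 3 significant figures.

2.15 s

For a physical pendulum T = 2π√(I/(mgd)), with d = 0.2420 m from pivot to centre of mass.
I_cm = mL²/12 = 2.58 × 1.62²/12 = 0.5642 kg·m²; I = I_cm + md² = 0.5642 + 2.58 × 0.2420² = 0.7153 kg·m².
T = 2π√(0.7153/(2.58 × 9.82 × 0.2420)) = 2.15 s.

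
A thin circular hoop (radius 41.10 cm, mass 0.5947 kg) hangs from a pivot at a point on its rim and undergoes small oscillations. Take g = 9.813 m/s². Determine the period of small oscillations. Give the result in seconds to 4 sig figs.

I_cm = mr² = 0.10046 kg·m². The pivot is at distance d = 0.4110 m from the centre of mass.
By the parallel-axis theorem, I = I_cm + md² = 0.10046 + 0.10046 = 0.20091 kg·m².
T = 2π√(I/(mgd)) = 2π√(0.20091/(0.5947 × 9.813 × 0.4110)) = 1.819 s.

1.819 s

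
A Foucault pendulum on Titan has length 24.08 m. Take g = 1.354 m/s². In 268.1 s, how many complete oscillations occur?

10

T = 2π√(L/g) = 2π√(24.08/1.354) = 26.497 s.
Number of complete oscillations = ⌊268.1/26.497⌋ = ⌊10.118⌋ = 10.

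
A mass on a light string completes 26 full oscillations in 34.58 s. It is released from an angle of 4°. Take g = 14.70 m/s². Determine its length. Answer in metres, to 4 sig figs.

0.6587 m

T = 34.58/26 = 1.3300 s.
From T = 2π√(L/g), L = gT²/(4π²) = 14.70 × 1.3300²/(4π²) = 0.6587 m.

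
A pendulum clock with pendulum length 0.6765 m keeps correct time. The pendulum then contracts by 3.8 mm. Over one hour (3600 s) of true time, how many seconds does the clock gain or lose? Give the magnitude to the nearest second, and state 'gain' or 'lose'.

T ∝ √L, so T'/T = √(0.67270/0.6765) = 0.997187.
In 3600 s of true time the clock registers 3600/0.997187 = 3610.2 s, so it gains 10 s.

gain 10 s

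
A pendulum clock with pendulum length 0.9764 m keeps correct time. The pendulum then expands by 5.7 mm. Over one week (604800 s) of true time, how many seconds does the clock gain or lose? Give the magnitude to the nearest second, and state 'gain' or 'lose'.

lose 1758 s

T ∝ √L, so T'/T = √(0.98210/0.9764) = 1.00291.
In 604800 s of true time the clock registers 604800/1.00291 = 603042.3 s, so it loses 1758 s.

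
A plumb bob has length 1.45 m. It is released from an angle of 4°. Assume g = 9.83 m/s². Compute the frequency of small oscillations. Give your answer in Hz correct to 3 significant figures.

0.414 Hz

T = 2π√(L/g) = 2π√(1.45/9.83) = 2.413 s, so f = 1/T = 0.414 Hz.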